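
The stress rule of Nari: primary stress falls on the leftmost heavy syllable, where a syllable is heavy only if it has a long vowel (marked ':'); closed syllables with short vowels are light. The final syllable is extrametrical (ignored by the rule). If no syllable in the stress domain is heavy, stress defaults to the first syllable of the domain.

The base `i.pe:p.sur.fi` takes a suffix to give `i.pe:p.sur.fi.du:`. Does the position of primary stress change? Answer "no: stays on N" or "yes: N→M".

Base `i.pe:p.sur.fi` (4 syllables):
  The final syllable (4, fi) is extrametrical; the stress domain is syllables 1–3.
  Weights: 1 i L, 2 pe:p H, 3 sur L.
  Heavy syllables in the domain: 2. The leftmost is syllable 2 (pe:p).
  → primary stress on syllable 2.
Suffixed `i.pe:p.sur.fi.du:` (5 syllables):
  The final syllable (5, du:) is extrametrical; the stress domain is syllables 1–4.
  Weights: 1 i L, 2 pe:p H, 3 sur L, 4 fi L.
  Heavy syllables in the domain: 2. The leftmost is syllable 2 (pe:p).
  → primary stress on syllable 2.

no: stays on 2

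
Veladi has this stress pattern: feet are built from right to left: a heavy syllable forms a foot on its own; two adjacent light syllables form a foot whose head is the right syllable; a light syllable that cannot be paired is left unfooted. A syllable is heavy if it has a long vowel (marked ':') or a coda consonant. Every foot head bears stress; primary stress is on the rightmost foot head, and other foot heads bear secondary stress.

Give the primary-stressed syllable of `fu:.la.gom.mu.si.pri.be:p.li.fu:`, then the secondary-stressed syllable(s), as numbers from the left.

Weights: 1 fu: H, 2 la L, 3 gom H, 4 mu L, 5 si L, 6 pri L, 7 be:p H, 8 li L, 9 fu: H.
Parse right to left (heavy = foot alone; LL = one foot; stranded L unfooted): (ˈfu:) la (ˈgom) mu (si.ˈpri) (ˈbe:p) li (ˈfu:).
Foot heads: 1, 3, 6, 7, 9.
Primary stress on the rightmost head = syllable 9.
Secondary stress on 1, 3, 6, 7: ˌfu:.la.ˌgom.mu.si.ˌpri.ˌbe:p.li.ˈfu:.

primary 9, secondary 1, 3, 6, 7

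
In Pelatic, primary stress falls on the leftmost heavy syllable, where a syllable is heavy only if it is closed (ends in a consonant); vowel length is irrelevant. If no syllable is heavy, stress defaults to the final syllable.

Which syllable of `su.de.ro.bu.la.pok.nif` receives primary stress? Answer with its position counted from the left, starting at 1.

Weights: 1 su L, 2 de L, 3 ro L, 4 bu L, 5 la L, 6 pok H, 7 nif H.
Heavy syllables in the domain: 6, 7. The leftmost is syllable 6 (pok).
Primary stress: syllable 6 → su.de.ro.bu.la.ˈpok.nif.

6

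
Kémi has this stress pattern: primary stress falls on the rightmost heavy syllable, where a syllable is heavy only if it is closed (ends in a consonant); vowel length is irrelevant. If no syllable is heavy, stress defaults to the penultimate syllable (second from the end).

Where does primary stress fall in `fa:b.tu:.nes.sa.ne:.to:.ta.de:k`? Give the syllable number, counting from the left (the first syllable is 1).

Weights: 1 fa:b H, 2 tu: L, 3 nes H, 4 sa L, 5 ne: L, 6 to: L, 7 ta L, 8 de:k H.
Heavy syllables in the domain: 1, 3, 8. The rightmost is syllable 8 (de:k).
Primary stress: syllable 8 → fa:b.tu:.nes.sa.ne:.to:.ta.ˈde:k.

8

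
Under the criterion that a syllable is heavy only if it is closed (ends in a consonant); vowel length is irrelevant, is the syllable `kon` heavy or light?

heavy

`kon`: short vowel, closed (coda /n/). Closed (coda /n/) → heavy.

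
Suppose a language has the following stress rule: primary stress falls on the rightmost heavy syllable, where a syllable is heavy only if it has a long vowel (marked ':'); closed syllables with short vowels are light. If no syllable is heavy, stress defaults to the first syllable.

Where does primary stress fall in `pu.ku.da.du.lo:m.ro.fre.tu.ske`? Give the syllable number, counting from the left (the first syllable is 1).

Weights: 1 pu L, 2 ku L, 3 da L, 4 du L, 5 lo:m H, 6 ro L, 7 fre L, 8 tu L, 9 ske L.
Heavy syllables in the domain: 5. The rightmost is syllable 5 (lo:m).
Primary stress: syllable 5 → pu.ku.da.du.ˈlo:m.ro.fre.tu.ske.

5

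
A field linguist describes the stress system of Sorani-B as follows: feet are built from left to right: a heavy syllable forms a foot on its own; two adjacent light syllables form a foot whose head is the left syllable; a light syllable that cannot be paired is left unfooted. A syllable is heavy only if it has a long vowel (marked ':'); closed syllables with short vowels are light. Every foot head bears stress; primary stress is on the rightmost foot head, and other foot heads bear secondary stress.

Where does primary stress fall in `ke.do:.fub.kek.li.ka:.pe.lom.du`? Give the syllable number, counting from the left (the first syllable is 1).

7

Weights: 1 ke L, 2 do: H, 3 fub L, 4 kek L, 5 li L, 6 ka: H, 7 pe L, 8 lom L, 9 du L.
Parse left to right (heavy = foot alone; LL = one foot; stranded L unfooted): ke (ˈdo:) (ˈfub.kek) li (ˈka:) (ˈpe.lom) du.
Foot heads: 2, 3, 6, 7.
Primary stress on the rightmost head = syllable 7.
Primary stress: syllable 7 → ke.do:.fub.kek.li.ka:.ˈpe.lom.du.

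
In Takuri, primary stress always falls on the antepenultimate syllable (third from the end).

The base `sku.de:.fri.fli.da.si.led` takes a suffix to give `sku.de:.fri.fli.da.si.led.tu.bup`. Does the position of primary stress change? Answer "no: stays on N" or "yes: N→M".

Base `sku.de:.fri.fli.da.si.led` (7 syllables):
  The word has 7 syllables; the antepenultimate syllable (third from the end) is syllable 5 (da).
  → primary stress on syllable 5.
Suffixed `sku.de:.fri.fli.da.si.led.tu.bup` (9 syllables):
  The word has 9 syllables; the antepenultimate syllable (third from the end) is syllable 7 (led).
  → primary stress on syllable 7.

yes: 5→7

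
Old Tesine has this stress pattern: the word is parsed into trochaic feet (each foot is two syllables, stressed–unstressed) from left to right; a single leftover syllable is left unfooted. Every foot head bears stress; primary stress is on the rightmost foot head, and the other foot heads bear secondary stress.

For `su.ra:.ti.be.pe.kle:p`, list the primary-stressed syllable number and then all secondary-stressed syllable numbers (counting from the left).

primary 5, secondary 1, 3

Parse left to right into trochaic (ˈσσ) feet: (ˈsu.ra:) (ˈti.be) (ˈpe.kle:p).
Foot heads (stressed positions): 1, 3, 5.
End Rule Rightmost: primary stress on the rightmost head = syllable 5.
Secondary stress on 1, 3: ˌsu.ra:.ˌti.be.ˈpe.kle:p.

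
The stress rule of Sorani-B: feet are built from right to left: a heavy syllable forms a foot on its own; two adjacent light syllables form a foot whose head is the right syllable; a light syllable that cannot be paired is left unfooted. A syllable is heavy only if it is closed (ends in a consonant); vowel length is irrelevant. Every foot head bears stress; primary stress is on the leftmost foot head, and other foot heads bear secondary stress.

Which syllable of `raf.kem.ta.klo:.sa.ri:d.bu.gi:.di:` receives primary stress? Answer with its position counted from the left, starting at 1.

Weights: 1 raf H, 2 kem H, 3 ta L, 4 klo: L, 5 sa L, 6 ri:d H, 7 bu L, 8 gi: L, 9 di: L.
Parse right to left (heavy = foot alone; LL = one foot; stranded L unfooted): (ˈraf) (ˈkem) ta (klo:.ˈsa) (ˈri:d) bu (gi:.ˈdi:).
Foot heads: 1, 2, 5, 6, 9.
Primary stress on the leftmost head = syllable 1.
Primary stress: syllable 1 → ˈraf.kem.ta.klo:.sa.ri:d.bu.gi:.di:.

1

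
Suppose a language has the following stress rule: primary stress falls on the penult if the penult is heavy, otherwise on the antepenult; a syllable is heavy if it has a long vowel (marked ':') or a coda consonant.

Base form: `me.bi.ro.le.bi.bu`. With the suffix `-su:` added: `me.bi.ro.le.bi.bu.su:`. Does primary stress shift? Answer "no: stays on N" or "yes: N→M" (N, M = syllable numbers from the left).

Base `me.bi.ro.le.bi.bu` (6 syllables):
  Weights: 4 le L, 5 bi L, 6 bu L.
  The penult (syllable 5, bi) is light, so stress falls on the antepenult (syllable 4, le).
  → primary stress on syllable 4.
Suffixed `me.bi.ro.le.bi.bu.su:` (7 syllables):
  Weights: 5 bi L, 6 bu L, 7 su: H.
  The penult (syllable 6, bu) is light, so stress falls on the antepenult (syllable 5, bi).
  → primary stress on syllable 5.

yes: 4→5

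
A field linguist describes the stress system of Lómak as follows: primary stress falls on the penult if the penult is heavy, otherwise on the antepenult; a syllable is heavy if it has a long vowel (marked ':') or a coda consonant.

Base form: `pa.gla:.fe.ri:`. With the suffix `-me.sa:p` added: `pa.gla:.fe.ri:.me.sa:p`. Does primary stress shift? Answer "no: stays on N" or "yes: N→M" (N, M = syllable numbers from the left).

yes: 2→4

Base `pa.gla:.fe.ri:` (4 syllables):
  Weights: 2 gla: H, 3 fe L, 4 ri: H.
  The penult (syllable 3, fe) is light, so stress falls on the antepenult (syllable 2, gla:).
  → primary stress on syllable 2.
Suffixed `pa.gla:.fe.ri:.me.sa:p` (6 syllables):
  Weights: 4 ri: H, 5 me L, 6 sa:p H.
  The penult (syllable 5, me) is light, so stress falls on the antepenult (syllable 4, ri:).
  → primary stress on syllable 4.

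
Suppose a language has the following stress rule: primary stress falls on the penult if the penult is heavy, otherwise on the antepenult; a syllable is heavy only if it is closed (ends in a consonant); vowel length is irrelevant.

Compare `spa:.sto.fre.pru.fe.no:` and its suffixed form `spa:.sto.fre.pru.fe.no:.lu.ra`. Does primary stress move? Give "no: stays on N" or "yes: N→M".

yes: 4→6

Base `spa:.sto.fre.pru.fe.no:` (6 syllables):
  Weights: 4 pru L, 5 fe L, 6 no: L.
  The penult (syllable 5, fe) is light, so stress falls on the antepenult (syllable 4, pru).
  → primary stress on syllable 4.
Suffixed `spa:.sto.fre.pru.fe.no:.lu.ra` (8 syllables):
  Weights: 6 no: L, 7 lu L, 8 ra L.
  The penult (syllable 7, lu) is light, so stress falls on the antepenult (syllable 6, no:).
  → primary stress on syllable 6.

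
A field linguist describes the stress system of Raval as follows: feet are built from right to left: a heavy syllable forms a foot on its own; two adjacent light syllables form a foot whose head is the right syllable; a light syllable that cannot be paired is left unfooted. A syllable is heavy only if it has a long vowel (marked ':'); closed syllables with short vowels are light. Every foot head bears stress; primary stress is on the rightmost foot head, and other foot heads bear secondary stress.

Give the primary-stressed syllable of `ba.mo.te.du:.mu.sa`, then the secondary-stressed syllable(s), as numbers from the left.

Weights: 1 ba L, 2 mo L, 3 te L, 4 du: H, 5 mu L, 6 sa L.
Parse right to left (heavy = foot alone; LL = one foot; stranded L unfooted): ba (mo.ˈte) (ˈdu:) (mu.ˈsa).
Foot heads: 3, 4, 6.
Primary stress on the rightmost head = syllable 6.
Secondary stress on 3, 4: ba.mo.ˌte.ˌdu:.mu.ˈsa.

primary 6, secondary 3, 4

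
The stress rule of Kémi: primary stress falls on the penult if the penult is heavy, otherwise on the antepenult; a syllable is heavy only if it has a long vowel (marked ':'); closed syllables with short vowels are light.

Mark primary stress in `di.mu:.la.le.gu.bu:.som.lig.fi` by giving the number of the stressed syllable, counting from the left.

Weights: 7 som L, 8 lig L, 9 fi L.
The penult (syllable 8, lig) is light, so stress falls on the antepenult (syllable 7, som).
Primary stress: syllable 7 → di.mu:.la.le.gu.bu:.ˈsom.lig.fi.

7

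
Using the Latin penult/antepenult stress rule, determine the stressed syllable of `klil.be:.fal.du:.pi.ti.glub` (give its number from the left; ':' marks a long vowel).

5

Classical Latin: stress the penult if heavy (long vowel or closed), else the antepenult.
Weights: 5 pi L, 6 ti L, 7 glub H.
The penult (syllable 6, ti) is light, so stress falls on the antepenult (syllable 5, pi).
Stress on syllable 5: klil.be:.fal.du:.ˈpi.ti.glub.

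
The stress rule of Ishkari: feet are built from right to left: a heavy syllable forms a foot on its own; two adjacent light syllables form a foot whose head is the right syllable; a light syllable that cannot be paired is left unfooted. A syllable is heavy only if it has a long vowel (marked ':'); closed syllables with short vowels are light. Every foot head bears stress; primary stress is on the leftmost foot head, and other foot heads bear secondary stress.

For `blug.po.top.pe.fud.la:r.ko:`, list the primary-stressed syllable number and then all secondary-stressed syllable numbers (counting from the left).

primary 3, secondary 5, 6, 7

Weights: 1 blug L, 2 po L, 3 top L, 4 pe L, 5 fud L, 6 la:r H, 7 ko: H.
Parse right to left (heavy = foot alone; LL = one foot; stranded L unfooted): blug (po.ˈtop) (pe.ˈfud) (ˈla:r) (ˈko:).
Foot heads: 3, 5, 6, 7.
Primary stress on the leftmost head = syllable 3.
Secondary stress on 5, 6, 7: blug.po.ˈtop.pe.ˌfud.ˌla:r.ˌko:.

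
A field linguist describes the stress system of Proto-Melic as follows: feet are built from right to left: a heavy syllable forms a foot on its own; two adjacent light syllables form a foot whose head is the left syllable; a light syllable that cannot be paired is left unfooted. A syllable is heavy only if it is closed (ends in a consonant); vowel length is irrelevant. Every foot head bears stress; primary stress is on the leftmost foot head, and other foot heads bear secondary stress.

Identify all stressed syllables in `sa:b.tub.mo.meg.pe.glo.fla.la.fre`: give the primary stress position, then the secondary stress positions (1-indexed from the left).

Weights: 1 sa:b H, 2 tub H, 3 mo L, 4 meg H, 5 pe L, 6 glo L, 7 fla L, 8 la L, 9 fre L.
Parse right to left (heavy = foot alone; LL = one foot; stranded L unfooted): (ˈsa:b) (ˈtub) mo (ˈmeg) pe (ˈglo.fla) (ˈla.fre).
Foot heads: 1, 2, 4, 6, 8.
Primary stress on the leftmost head = syllable 1.
Secondary stress on 2, 4, 6, 8: ˈsa:b.ˌtub.mo.ˌmeg.pe.ˌglo.fla.ˌla.fre.

primary 1, secondary 2, 4, 6, 8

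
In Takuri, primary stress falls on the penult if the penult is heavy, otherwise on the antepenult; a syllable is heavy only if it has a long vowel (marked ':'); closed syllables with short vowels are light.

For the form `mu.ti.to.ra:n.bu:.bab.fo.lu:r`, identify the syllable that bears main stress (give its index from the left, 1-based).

Weights: 6 bab L, 7 fo L, 8 lu:r H.
The penult (syllable 7, fo) is light, so stress falls on the antepenult (syllable 6, bab).
Primary stress: syllable 6 → mu.ti.to.ra:n.bu:.ˈbab.fo.lu:r.

6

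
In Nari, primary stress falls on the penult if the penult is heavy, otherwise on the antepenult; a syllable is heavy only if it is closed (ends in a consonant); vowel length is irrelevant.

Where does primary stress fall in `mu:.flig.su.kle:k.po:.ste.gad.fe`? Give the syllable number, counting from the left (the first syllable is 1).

Weights: 6 ste L, 7 gad H, 8 fe L.
The penult (syllable 7, gad) is heavy, so it takes stress.
Primary stress: syllable 7 → mu:.flig.su.kle:k.po:.ste.ˈgad.fe.

7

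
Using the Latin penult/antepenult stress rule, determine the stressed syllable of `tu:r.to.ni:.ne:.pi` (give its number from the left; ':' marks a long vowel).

Classical Latin: stress the penult if heavy (long vowel or closed), else the antepenult.
Weights: 3 ni: H, 4 ne: H, 5 pi L.
The penult (syllable 4, ne:) is heavy, so it takes stress.
Stress on syllable 4: tu:r.to.ni:.ˈne:.pi.

4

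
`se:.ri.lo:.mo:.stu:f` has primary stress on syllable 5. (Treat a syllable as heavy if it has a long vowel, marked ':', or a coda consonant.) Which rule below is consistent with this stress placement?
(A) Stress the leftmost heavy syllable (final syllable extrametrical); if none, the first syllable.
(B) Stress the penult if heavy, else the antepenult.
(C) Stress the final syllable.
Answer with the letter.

C

Rule A → syllable 1 (observed: 5).
Rule B → syllable 4 (observed: 5).
Rule C → syllable 5 ✓.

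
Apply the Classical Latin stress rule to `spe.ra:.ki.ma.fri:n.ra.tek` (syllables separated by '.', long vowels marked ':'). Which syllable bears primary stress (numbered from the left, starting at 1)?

5

Classical Latin: stress the penult if heavy (long vowel or closed), else the antepenult.
Weights: 5 fri:n H, 6 ra L, 7 tek H.
The penult (syllable 6, ra) is light, so stress falls on the antepenult (syllable 5, fri:n).
Stress on syllable 5: spe.ra:.ki.ma.ˈfri:n.ra.tek.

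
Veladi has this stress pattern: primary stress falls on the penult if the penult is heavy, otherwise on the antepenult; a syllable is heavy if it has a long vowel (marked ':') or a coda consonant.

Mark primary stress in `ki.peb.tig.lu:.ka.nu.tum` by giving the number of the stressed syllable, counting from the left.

5

Weights: 5 ka L, 6 nu L, 7 tum H.
The penult (syllable 6, nu) is light, so stress falls on the antepenult (syllable 5, ka).
Primary stress: syllable 5 → ki.peb.tig.lu:.ˈka.nu.tum.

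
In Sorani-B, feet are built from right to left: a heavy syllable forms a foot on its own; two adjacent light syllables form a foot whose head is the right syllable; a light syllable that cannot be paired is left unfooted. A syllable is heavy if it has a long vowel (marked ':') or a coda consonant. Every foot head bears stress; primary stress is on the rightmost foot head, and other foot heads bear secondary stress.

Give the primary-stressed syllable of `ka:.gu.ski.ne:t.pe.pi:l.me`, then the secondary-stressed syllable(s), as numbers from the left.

Weights: 1 ka: H, 2 gu L, 3 ski L, 4 ne:t H, 5 pe L, 6 pi:l H, 7 me L.
Parse right to left (heavy = foot alone; LL = one foot; stranded L unfooted): (ˈka:) (gu.ˈski) (ˈne:t) pe (ˈpi:l) me.
Foot heads: 1, 3, 4, 6.
Primary stress on the rightmost head = syllable 6.
Secondary stress on 1, 3, 4: ˌka:.gu.ˌski.ˌne:t.pe.ˈpi:l.me.

primary 6, secondary 1, 3, 4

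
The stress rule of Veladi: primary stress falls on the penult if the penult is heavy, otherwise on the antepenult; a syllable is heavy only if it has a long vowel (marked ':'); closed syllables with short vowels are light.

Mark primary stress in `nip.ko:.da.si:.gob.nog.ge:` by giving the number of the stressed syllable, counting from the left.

Weights: 5 gob L, 6 nog L, 7 ge: H.
The penult (syllable 6, nog) is light, so stress falls on the antepenult (syllable 5, gob).
Primary stress: syllable 5 → nip.ko:.da.si:.ˈgob.nog.ge:.

5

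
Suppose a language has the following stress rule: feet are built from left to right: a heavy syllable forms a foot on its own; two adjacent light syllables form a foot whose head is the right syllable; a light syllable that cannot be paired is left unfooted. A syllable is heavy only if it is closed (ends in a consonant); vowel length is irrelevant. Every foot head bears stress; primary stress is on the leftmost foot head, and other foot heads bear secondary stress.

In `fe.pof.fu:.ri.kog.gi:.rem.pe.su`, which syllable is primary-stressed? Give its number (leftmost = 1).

2

Weights: 1 fe L, 2 pof H, 3 fu: L, 4 ri L, 5 kog H, 6 gi: L, 7 rem H, 8 pe L, 9 su L.
Parse left to right (heavy = foot alone; LL = one foot; stranded L unfooted): fe (ˈpof) (fu:.ˈri) (ˈkog) gi: (ˈrem) (pe.ˈsu).
Foot heads: 2, 4, 5, 7, 9.
Primary stress on the leftmost head = syllable 2.
Primary stress: syllable 2 → fe.ˈpof.fu:.ri.kog.gi:.rem.pe.su.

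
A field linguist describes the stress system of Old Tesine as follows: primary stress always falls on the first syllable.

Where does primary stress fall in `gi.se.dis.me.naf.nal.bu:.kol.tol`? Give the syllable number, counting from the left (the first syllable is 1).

The word has 9 syllables; the first syllable is syllable 1 (gi).
Primary stress: syllable 1 → ˈgi.se.dis.me.naf.nal.bu:.kol.tol.

1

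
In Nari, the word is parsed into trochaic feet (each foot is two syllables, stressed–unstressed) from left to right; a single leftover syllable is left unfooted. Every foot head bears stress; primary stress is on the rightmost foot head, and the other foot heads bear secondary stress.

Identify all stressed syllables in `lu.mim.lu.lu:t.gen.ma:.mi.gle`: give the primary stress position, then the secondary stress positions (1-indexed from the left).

primary 7, secondary 1, 3, 5

Parse left to right into trochaic (ˈσσ) feet: (ˈlu.mim) (ˈlu.lu:t) (ˈgen.ma:) (ˈmi.gle).
Foot heads (stressed positions): 1, 3, 5, 7.
End Rule Rightmost: primary stress on the rightmost head = syllable 7.
Secondary stress on 1, 3, 5: ˌlu.mim.ˌlu.lu:t.ˌgen.ma:.ˈmi.gle.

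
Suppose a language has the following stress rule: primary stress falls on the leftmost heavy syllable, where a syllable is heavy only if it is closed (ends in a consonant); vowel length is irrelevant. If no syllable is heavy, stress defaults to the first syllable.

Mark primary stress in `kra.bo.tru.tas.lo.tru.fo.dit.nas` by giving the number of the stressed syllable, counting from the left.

Weights: 1 kra L, 2 bo L, 3 tru L, 4 tas H, 5 lo L, 6 tru L, 7 fo L, 8 dit H, 9 nas H.
Heavy syllables in the domain: 4, 8, 9. The leftmost is syllable 4 (tas).
Primary stress: syllable 4 → kra.bo.tru.ˈtas.lo.tru.fo.dit.nas.

4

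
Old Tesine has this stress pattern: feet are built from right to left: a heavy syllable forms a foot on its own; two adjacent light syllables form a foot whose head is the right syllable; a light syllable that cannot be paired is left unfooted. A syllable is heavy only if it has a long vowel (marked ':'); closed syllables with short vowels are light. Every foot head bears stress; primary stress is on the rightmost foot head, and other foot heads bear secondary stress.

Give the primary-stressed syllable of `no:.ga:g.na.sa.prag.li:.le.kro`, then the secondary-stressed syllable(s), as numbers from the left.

primary 8, secondary 1, 2, 5, 6

Weights: 1 no: H, 2 ga:g H, 3 na L, 4 sa L, 5 prag L, 6 li: H, 7 le L, 8 kro L.
Parse right to left (heavy = foot alone; LL = one foot; stranded L unfooted): (ˈno:) (ˈga:g) na (sa.ˈprag) (ˈli:) (le.ˈkro).
Foot heads: 1, 2, 5, 6, 8.
Primary stress on the rightmost head = syllable 8.
Secondary stress on 1, 2, 5, 6: ˌno:.ˌga:g.na.sa.ˌprag.ˌli:.le.ˈkro.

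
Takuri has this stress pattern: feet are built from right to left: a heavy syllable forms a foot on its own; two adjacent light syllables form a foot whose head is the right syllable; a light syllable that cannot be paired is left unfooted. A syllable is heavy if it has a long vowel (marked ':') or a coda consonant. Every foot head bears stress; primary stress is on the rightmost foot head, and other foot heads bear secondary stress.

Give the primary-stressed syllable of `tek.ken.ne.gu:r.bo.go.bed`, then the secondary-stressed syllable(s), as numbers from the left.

primary 7, secondary 1, 2, 4, 6

Weights: 1 tek H, 2 ken H, 3 ne L, 4 gu:r H, 5 bo L, 6 go L, 7 bed H.
Parse right to left (heavy = foot alone; LL = one foot; stranded L unfooted): (ˈtek) (ˈken) ne (ˈgu:r) (bo.ˈgo) (ˈbed).
Foot heads: 1, 2, 4, 6, 7.
Primary stress on the rightmost head = syllable 7.
Secondary stress on 1, 2, 4, 6: ˌtek.ˌken.ne.ˌgu:r.bo.ˌgo.ˈbed.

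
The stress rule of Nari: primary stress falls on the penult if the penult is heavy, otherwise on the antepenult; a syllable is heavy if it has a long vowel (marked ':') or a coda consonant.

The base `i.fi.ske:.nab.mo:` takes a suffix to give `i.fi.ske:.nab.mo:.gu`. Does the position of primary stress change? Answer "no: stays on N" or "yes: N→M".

Base `i.fi.ske:.nab.mo:` (5 syllables):
  Weights: 3 ske: H, 4 nab H, 5 mo: H.
  The penult (syllable 4, nab) is heavy, so it takes stress.
  → primary stress on syllable 4.
Suffixed `i.fi.ske:.nab.mo:.gu` (6 syllables):
  Weights: 4 nab H, 5 mo: H, 6 gu L.
  The penult (syllable 5, mo:) is heavy, so it takes stress.
  → primary stress on syllable 5.

yes: 4→5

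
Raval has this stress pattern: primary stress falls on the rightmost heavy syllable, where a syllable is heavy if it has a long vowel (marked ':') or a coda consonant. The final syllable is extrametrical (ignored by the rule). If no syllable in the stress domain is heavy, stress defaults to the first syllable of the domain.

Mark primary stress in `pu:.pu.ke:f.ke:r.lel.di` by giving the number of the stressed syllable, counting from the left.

The final syllable (6, di) is extrametrical; the stress domain is syllables 1–5.
Weights: 1 pu: H, 2 pu L, 3 ke:f H, 4 ke:r H, 5 lel H.
Heavy syllables in the domain: 1, 3, 4, 5. The rightmost is syllable 5 (lel).
Primary stress: syllable 5 → pu:.pu.ke:f.ke:r.ˈlel.di.

5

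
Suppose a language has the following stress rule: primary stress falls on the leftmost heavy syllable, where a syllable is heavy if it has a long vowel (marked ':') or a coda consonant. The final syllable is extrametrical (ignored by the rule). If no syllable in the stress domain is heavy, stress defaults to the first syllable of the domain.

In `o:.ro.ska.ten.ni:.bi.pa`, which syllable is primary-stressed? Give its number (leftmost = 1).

1

The final syllable (7, pa) is extrametrical; the stress domain is syllables 1–6.
Weights: 1 o: H, 2 ro L, 3 ska L, 4 ten H, 5 ni: H, 6 bi L.
Heavy syllables in the domain: 1, 4, 5. The leftmost is syllable 1 (o:).
Primary stress: syllable 1 → ˈo:.ro.ska.ten.ni:.bi.pa.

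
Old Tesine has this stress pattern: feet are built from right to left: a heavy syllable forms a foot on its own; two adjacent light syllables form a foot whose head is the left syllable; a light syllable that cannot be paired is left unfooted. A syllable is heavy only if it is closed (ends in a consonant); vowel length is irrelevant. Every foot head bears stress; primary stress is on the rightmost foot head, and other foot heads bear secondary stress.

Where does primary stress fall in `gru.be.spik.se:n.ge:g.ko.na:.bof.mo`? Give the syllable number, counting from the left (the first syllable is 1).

8

Weights: 1 gru L, 2 be L, 3 spik H, 4 se:n H, 5 ge:g H, 6 ko L, 7 na: L, 8 bof H, 9 mo L.
Parse right to left (heavy = foot alone; LL = one foot; stranded L unfooted): (ˈgru.be) (ˈspik) (ˈse:n) (ˈge:g) (ˈko.na:) (ˈbof) mo.
Foot heads: 1, 3, 4, 5, 6, 8.
Primary stress on the rightmost head = syllable 8.
Primary stress: syllable 8 → gru.be.spik.se:n.ge:g.ko.na:.ˈbof.mo.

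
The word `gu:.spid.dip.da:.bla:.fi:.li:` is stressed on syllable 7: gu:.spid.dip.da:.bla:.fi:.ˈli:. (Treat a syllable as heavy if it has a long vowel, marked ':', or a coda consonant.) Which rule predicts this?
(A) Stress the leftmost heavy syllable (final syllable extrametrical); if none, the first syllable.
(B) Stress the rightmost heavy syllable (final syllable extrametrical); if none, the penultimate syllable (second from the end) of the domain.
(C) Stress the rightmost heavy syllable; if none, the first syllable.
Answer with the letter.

Rule A → syllable 1 (observed: 7).
Rule B → syllable 6 (observed: 7).
Rule C → syllable 7 ✓.

C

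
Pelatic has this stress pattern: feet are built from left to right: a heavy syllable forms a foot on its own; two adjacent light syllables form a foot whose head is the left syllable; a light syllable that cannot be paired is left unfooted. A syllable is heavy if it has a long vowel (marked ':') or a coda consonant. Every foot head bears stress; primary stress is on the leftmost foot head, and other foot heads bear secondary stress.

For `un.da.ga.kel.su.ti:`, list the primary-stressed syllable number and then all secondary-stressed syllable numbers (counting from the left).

Weights: 1 un H, 2 da L, 3 ga L, 4 kel H, 5 su L, 6 ti: H.
Parse left to right (heavy = foot alone; LL = one foot; stranded L unfooted): (ˈun) (ˈda.ga) (ˈkel) su (ˈti:).
Foot heads: 1, 2, 4, 6.
Primary stress on the leftmost head = syllable 1.
Secondary stress on 2, 4, 6: ˈun.ˌda.ga.ˌkel.su.ˌti:.

primary 1, secondary 2, 4, 6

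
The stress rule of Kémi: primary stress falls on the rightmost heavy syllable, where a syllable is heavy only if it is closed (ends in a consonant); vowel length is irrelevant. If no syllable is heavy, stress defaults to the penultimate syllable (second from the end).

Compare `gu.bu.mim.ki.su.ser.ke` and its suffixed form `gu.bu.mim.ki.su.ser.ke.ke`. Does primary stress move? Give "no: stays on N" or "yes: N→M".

Base `gu.bu.mim.ki.su.ser.ke` (7 syllables):
  Weights: 1 gu L, 2 bu L, 3 mim H, 4 ki L, 5 su L, 6 ser H, 7 ke L.
  Heavy syllables in the domain: 3, 6. The rightmost is syllable 6 (ser).
  → primary stress on syllable 6.
Suffixed `gu.bu.mim.ki.su.ser.ke.ke` (8 syllables):
  Weights: 1 gu L, 2 bu L, 3 mim H, 4 ki L, 5 su L, 6 ser H, 7 ke L, 8 ke L.
  Heavy syllables in the domain: 3, 6. The rightmost is syllable 6 (ser).
  → primary stress on syllable 6.

no: stays on 6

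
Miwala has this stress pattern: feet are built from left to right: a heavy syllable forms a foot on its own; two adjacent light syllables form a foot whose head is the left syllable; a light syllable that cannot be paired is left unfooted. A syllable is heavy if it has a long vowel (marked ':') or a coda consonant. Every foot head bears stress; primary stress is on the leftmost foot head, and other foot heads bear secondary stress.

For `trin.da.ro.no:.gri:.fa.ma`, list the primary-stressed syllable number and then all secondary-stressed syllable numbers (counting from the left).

Weights: 1 trin H, 2 da L, 3 ro L, 4 no: H, 5 gri: H, 6 fa L, 7 ma L.
Parse left to right (heavy = foot alone; LL = one foot; stranded L unfooted): (ˈtrin) (ˈda.ro) (ˈno:) (ˈgri:) (ˈfa.ma).
Foot heads: 1, 2, 4, 5, 6.
Primary stress on the leftmost head = syllable 1.
Secondary stress on 2, 4, 5, 6: ˈtrin.ˌda.ro.ˌno:.ˌgri:.ˌfa.ma.

primary 1, secondary 2, 4, 5, 6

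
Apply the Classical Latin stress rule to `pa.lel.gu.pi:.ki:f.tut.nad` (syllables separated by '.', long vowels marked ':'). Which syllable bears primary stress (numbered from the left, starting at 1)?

6

Classical Latin: stress the penult if heavy (long vowel or closed), else the antepenult.
Weights: 5 ki:f H, 6 tut H, 7 nad H.
The penult (syllable 6, tut) is heavy, so it takes stress.
Stress on syllable 6: pa.lel.gu.pi:.ki:f.ˈtut.nad.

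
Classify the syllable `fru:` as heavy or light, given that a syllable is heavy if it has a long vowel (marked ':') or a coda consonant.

`fru:`: long vowel, open (no coda). Long vowel → heavy.

heavy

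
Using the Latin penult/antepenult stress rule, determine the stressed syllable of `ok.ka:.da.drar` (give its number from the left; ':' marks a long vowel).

2

Classical Latin: stress the penult if heavy (long vowel or closed), else the antepenult.
Weights: 2 ka: H, 3 da L, 4 drar H.
The penult (syllable 3, da) is light, so stress falls on the antepenult (syllable 2, ka:).
Stress on syllable 2: ok.ˈka:.da.drar.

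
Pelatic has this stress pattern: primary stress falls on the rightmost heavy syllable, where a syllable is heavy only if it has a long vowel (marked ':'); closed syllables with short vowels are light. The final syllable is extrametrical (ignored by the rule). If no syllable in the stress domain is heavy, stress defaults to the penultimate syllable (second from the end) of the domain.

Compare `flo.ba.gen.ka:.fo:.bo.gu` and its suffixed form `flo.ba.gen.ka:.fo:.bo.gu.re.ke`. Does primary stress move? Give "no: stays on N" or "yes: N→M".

Base `flo.ba.gen.ka:.fo:.bo.gu` (7 syllables):
  The final syllable (7, gu) is extrametrical; the stress domain is syllables 1–6.
  Weights: 1 flo L, 2 ba L, 3 gen L, 4 ka: H, 5 fo: H, 6 bo L.
  Heavy syllables in the domain: 4, 5. The rightmost is syllable 5 (fo:).
  → primary stress on syllable 5.
Suffixed `flo.ba.gen.ka:.fo:.bo.gu.re.ke` (9 syllables):
  The final syllable (9, ke) is extrametrical; the stress domain is syllables 1–8.
  Weights: 1 flo L, 2 ba L, 3 gen L, 4 ka: H, 5 fo: H, 6 bo L, 7 gu L, 8 re L.
  Heavy syllables in the domain: 4, 5. The rightmost is syllable 5 (fo:).
  → primary stress on syllable 5.

no: stays on 5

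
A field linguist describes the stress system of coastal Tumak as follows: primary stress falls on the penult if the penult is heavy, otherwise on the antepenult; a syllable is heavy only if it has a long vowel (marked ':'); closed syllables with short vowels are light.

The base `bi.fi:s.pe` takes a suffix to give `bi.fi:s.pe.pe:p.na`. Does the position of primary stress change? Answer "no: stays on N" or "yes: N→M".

yes: 2→4

Base `bi.fi:s.pe` (3 syllables):
  Weights: 1 bi L, 2 fi:s H, 3 pe L.
  The penult (syllable 2, fi:s) is heavy, so it takes stress.
  → primary stress on syllable 2.
Suffixed `bi.fi:s.pe.pe:p.na` (5 syllables):
  Weights: 3 pe L, 4 pe:p H, 5 na L.
  The penult (syllable 4, pe:p) is heavy, so it takes stress.
  → primary stress on syllable 4.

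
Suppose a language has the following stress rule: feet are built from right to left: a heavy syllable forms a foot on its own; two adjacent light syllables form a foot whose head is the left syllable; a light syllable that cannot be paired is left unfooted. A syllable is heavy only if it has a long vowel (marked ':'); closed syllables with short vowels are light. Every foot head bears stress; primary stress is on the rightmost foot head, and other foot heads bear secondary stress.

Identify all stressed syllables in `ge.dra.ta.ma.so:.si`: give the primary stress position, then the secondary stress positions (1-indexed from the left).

primary 5, secondary 1, 3

Weights: 1 ge L, 2 dra L, 3 ta L, 4 ma L, 5 so: H, 6 si L.
Parse right to left (heavy = foot alone; LL = one foot; stranded L unfooted): (ˈge.dra) (ˈta.ma) (ˈso:) si.
Foot heads: 1, 3, 5.
Primary stress on the rightmost head = syllable 5.
Secondary stress on 1, 3: ˌge.dra.ˌta.ma.ˈso:.si.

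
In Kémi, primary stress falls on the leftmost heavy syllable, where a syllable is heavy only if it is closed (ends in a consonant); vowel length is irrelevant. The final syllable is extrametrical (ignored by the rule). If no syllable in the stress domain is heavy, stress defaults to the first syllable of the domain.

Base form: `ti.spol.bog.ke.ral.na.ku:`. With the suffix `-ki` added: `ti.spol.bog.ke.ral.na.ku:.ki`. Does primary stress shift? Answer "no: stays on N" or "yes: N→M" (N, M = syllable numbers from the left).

no: stays on 2

Base `ti.spol.bog.ke.ral.na.ku:` (7 syllables):
  The final syllable (7, ku:) is extrametrical; the stress domain is syllables 1–6.
  Weights: 1 ti L, 2 spol H, 3 bog H, 4 ke L, 5 ral H, 6 na L.
  Heavy syllables in the domain: 2, 3, 5. The leftmost is syllable 2 (spol).
  → primary stress on syllable 2.
Suffixed `ti.spol.bog.ke.ral.na.ku:.ki` (8 syllables):
  The final syllable (8, ki) is extrametrical; the stress domain is syllables 1–7.
  Weights: 1 ti L, 2 spol H, 3 bog H, 4 ke L, 5 ral H, 6 na L, 7 ku: L.
  Heavy syllables in the domain: 2, 3, 5. The leftmost is syllable 2 (spol).
  → primary stress on syllable 2.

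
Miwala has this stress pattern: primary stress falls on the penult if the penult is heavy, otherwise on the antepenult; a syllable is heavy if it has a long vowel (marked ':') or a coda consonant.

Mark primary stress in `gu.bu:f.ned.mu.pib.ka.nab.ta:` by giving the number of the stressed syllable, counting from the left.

Weights: 6 ka L, 7 nab H, 8 ta: H.
The penult (syllable 7, nab) is heavy, so it takes stress.
Primary stress: syllable 7 → gu.bu:f.ned.mu.pib.ka.ˈnab.ta:.

7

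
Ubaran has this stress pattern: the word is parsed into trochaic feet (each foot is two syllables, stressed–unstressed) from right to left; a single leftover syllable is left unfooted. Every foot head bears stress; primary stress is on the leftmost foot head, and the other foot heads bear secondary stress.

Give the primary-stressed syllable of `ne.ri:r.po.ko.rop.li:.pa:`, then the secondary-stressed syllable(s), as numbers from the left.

primary 2, secondary 4, 6

Parse right to left into trochaic (ˈσσ) feet: ne (ˈri:r.po) (ˈko.rop) (ˈli:.pa:). Syllable 1 is left unfooted.
Foot heads (stressed positions): 2, 4, 6.
End Rule Leftmost: primary stress on the leftmost head = syllable 2.
Secondary stress on 4, 6: ne.ˈri:r.po.ˌko.rop.ˌli:.pa:.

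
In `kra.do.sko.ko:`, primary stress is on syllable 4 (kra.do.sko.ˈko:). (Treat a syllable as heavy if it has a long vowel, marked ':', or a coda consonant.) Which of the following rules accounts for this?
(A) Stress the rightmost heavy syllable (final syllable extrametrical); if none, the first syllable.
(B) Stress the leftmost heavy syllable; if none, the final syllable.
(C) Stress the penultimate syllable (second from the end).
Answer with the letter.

Rule A → syllable 1 (observed: 4).
Rule B → syllable 4 ✓.
Rule C → syllable 3 (observed: 4).

B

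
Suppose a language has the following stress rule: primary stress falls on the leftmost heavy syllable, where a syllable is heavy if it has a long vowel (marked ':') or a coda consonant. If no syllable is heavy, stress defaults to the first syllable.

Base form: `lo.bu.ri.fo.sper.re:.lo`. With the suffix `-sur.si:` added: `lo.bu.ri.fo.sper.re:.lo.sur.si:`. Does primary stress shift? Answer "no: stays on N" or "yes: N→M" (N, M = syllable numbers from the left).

no: stays on 5

Base `lo.bu.ri.fo.sper.re:.lo` (7 syllables):
  Weights: 1 lo L, 2 bu L, 3 ri L, 4 fo L, 5 sper H, 6 re: H, 7 lo L.
  Heavy syllables in the domain: 5, 6. The leftmost is syllable 5 (sper).
  → primary stress on syllable 5.
Suffixed `lo.bu.ri.fo.sper.re:.lo.sur.si:` (9 syllables):
  Weights: 1 lo L, 2 bu L, 3 ri L, 4 fo L, 5 sper H, 6 re: H, 7 lo L, 8 sur H, 9 si: H.
  Heavy syllables in the domain: 5, 6, 8, 9. The leftmost is syllable 5 (sper).
  → primary stress on syllable 5.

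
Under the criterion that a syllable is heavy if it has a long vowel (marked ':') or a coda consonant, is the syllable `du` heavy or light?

`du`: short vowel, open (no coda). Short vowel, open → light.

light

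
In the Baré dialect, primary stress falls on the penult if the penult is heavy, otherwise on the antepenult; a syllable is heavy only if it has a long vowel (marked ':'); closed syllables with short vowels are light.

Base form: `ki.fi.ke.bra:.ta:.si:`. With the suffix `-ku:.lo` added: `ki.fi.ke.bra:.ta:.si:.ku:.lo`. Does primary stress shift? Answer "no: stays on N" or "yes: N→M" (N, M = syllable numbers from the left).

Base `ki.fi.ke.bra:.ta:.si:` (6 syllables):
  Weights: 4 bra: H, 5 ta: H, 6 si: H.
  The penult (syllable 5, ta:) is heavy, so it takes stress.
  → primary stress on syllable 5.
Suffixed `ki.fi.ke.bra:.ta:.si:.ku:.lo` (8 syllables):
  Weights: 6 si: H, 7 ku: H, 8 lo L.
  The penult (syllable 7, ku:) is heavy, so it takes stress.
  → primary stress on syllable 7.

yes: 5→7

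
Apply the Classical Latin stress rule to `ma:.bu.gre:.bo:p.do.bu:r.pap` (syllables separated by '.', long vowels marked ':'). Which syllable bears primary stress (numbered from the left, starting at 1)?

6

Classical Latin: stress the penult if heavy (long vowel or closed), else the antepenult.
Weights: 5 do L, 6 bu:r H, 7 pap H.
The penult (syllable 6, bu:r) is heavy, so it takes stress.
Stress on syllable 6: ma:.bu.gre:.bo:p.do.ˈbu:r.pap.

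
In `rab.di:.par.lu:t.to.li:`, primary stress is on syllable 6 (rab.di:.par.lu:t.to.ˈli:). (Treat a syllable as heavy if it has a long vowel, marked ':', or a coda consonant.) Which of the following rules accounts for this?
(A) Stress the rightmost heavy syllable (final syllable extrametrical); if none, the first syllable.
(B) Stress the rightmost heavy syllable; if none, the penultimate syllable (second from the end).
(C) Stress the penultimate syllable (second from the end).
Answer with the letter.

Rule A → syllable 4 (observed: 6).
Rule B → syllable 6 ✓.
Rule C → syllable 5 (observed: 6).

B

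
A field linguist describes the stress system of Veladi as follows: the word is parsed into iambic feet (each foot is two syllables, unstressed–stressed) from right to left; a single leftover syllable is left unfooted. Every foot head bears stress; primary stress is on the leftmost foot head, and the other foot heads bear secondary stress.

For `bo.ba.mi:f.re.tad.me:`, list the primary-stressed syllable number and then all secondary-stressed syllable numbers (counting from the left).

primary 2, secondary 4, 6

Parse right to left into iambic (σˈσ) feet: (bo.ˈba) (mi:f.ˈre) (tad.ˈme:).
Foot heads (stressed positions): 2, 4, 6.
End Rule Leftmost: primary stress on the leftmost head = syllable 2.
Secondary stress on 4, 6: bo.ˈba.mi:f.ˌre.tad.ˌme:.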